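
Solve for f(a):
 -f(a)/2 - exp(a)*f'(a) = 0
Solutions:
 f(a) = C1*exp(exp(-a)/2)


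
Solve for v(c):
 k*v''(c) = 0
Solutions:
 v(c) = C1 + C2*c


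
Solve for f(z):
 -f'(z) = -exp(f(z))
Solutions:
 f(z) = log(-1/(C1 + z))


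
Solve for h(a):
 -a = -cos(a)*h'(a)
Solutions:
 h(a) = C1 + Integral(a/cos(a), a)


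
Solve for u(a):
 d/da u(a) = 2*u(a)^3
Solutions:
 u(a) = -sqrt(2)*sqrt(-1/(C1 + 2*a))/2
 u(a) = sqrt(2)*sqrt(-1/(C1 + 2*a))/2


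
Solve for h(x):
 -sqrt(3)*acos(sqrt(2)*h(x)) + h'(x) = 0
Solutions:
 Integral(1/acos(sqrt(2)*_y), (_y, h(x))) = C1 + sqrt(3)*x


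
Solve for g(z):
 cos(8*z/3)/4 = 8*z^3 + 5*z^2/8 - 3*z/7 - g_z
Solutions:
 g(z) = C1 + 2*z^4 + 5*z^3/24 - 3*z^2/14 - 3*sin(8*z/3)/32


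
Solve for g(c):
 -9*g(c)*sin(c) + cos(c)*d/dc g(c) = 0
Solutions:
 g(c) = C1/cos(c)^9


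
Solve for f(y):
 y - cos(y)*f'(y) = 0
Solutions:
 f(y) = C1 + Integral(y/cos(y), y)


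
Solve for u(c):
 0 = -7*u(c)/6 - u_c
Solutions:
 u(c) = C1*exp(-7*c/6)


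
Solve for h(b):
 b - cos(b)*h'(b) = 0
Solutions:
 h(b) = C1 + Integral(b/cos(b), b)


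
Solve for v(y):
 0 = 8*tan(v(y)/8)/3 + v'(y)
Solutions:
 v(y) = -8*asin(C1*exp(-y/3)) + 8*pi
 v(y) = 8*asin(C1*exp(-y/3))


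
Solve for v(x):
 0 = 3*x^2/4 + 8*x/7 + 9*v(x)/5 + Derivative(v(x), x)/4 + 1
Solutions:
 v(x) = C1*exp(-36*x/5) - 5*x^2/12 - 785*x/1512 - 26315/54432


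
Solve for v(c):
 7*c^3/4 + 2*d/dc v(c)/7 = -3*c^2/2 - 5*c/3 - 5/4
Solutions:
 v(c) = C1 - 49*c^4/32 - 7*c^3/4 - 35*c^2/12 - 35*c/8


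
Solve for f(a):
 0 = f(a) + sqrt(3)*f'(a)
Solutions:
 f(a) = C1*exp(-sqrt(3)*a/3)


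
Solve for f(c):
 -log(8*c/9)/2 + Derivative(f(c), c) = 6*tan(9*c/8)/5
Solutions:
 f(c) = C1 + c*log(c)/2 - c*log(3) - c/2 + 3*c*log(2)/2 - 16*log(cos(9*c/8))/15


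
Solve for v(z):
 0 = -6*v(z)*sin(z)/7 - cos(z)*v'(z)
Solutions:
 v(z) = C1*cos(z)^(6/7)


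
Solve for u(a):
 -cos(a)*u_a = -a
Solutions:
 u(a) = C1 + Integral(a/cos(a), a)


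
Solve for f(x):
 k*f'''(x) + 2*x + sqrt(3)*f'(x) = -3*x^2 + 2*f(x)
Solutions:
 f(x) = C1*exp(x*(-3^(2/3)*(sqrt((9 + sqrt(3)/k)/k^2) - 3/k)^(1/3) + 3^(5/6)/(k*(sqrt((9 + sqrt(3)/k)/k^2) - 3/k)^(1/3)))/3) + C2*exp(x*(3^(2/3)*(sqrt((9 + sqrt(3)/k)/k^2) - 3/k)^(1/3)/6 - 3^(1/6)*I*(sqrt((9 + sqrt(3)/k)/k^2) - 3/k)^(1/3)/2 + 2*sqrt(3)/(k*(-3^(2/3) + 3*3^(1/6)*I)*(sqrt((9 + sqrt(3)/k)/k^2) - 3/k)^(1/3)))) + C3*exp(x*(3^(2/3)*(sqrt((9 + sqrt(3)/k)/k^2) - 3/k)^(1/3)/6 + 3^(1/6)*I*(sqrt((9 + sqrt(3)/k)/k^2) - 3/k)^(1/3)/2 - 2*sqrt(3)/(k*(3^(2/3) + 3*3^(1/6)*I)*(sqrt((9 + sqrt(3)/k)/k^2) - 3/k)^(1/3)))) + 3*x^2/2 + x + 3*sqrt(3)*x/2 + sqrt(3)/2 + 9/4


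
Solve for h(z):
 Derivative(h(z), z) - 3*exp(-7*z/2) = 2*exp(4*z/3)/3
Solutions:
 h(z) = C1 + exp(4*z/3)/2 - 6*exp(-7*z/2)/7


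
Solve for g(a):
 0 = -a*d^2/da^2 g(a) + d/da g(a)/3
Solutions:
 g(a) = C1 + C2*a^(4/3)


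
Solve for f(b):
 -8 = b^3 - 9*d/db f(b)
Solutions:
 f(b) = C1 + b^4/36 + 8*b/9


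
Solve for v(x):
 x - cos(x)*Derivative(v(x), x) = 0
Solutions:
 v(x) = C1 + Integral(x/cos(x), x)


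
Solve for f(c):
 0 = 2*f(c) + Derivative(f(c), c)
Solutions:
 f(c) = C1*exp(-2*c)


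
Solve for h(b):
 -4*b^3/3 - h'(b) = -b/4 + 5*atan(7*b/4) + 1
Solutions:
 h(b) = C1 - b^4/3 + b^2/8 - 5*b*atan(7*b/4) - b + 10*log(49*b^2 + 16)/7


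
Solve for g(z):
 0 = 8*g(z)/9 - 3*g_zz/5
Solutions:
 g(z) = C1*exp(-2*sqrt(30)*z/9) + C2*exp(2*sqrt(30)*z/9)


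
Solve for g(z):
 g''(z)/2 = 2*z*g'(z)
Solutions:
 g(z) = C1 + C2*erfi(sqrt(2)*z)


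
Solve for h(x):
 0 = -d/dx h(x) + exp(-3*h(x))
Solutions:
 h(x) = log(C1 + 3*x)/3
 h(x) = log((-3^(1/3) - 3^(5/6)*I)*(C1 + x)^(1/3)/2)
 h(x) = log((-3^(1/3) + 3^(5/6)*I)*(C1 + x)^(1/3)/2)


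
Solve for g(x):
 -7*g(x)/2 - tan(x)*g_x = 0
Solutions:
 g(x) = C1/sin(x)^(7/2)


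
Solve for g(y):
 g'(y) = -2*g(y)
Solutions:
 g(y) = C1*exp(-2*y)


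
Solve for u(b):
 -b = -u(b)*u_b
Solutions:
 u(b) = -sqrt(C1 + b^2)
 u(b) = sqrt(C1 + b^2)


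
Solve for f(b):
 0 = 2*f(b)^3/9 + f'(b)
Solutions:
 f(b) = -3*sqrt(2)*sqrt(-1/(C1 - 2*b))/2
 f(b) = 3*sqrt(2)*sqrt(-1/(C1 - 2*b))/2


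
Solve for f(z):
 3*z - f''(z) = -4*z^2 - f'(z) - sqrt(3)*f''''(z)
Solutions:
 f(z) = C1 + C2*exp(z*(2*6^(1/3)/(sqrt(81 - 4*sqrt(3)) + 9)^(1/3) + 2^(2/3)*3^(1/6)*(sqrt(81 - 4*sqrt(3)) + 9)^(1/3))/12)*sin(z*(-6^(2/3)*(sqrt(81 - 4*sqrt(3)) + 9)^(1/3) + 2*2^(1/3)*3^(5/6)/(sqrt(81 - 4*sqrt(3)) + 9)^(1/3))/12) + C3*exp(z*(2*6^(1/3)/(sqrt(81 - 4*sqrt(3)) + 9)^(1/3) + 2^(2/3)*3^(1/6)*(sqrt(81 - 4*sqrt(3)) + 9)^(1/3))/12)*cos(z*(-6^(2/3)*(sqrt(81 - 4*sqrt(3)) + 9)^(1/3) + 2*2^(1/3)*3^(5/6)/(sqrt(81 - 4*sqrt(3)) + 9)^(1/3))/12) + C4*exp(-z*(2*6^(1/3)/(sqrt(81 - 4*sqrt(3)) + 9)^(1/3) + 2^(2/3)*3^(1/6)*(sqrt(81 - 4*sqrt(3)) + 9)^(1/3))/6) - 4*z^3/3 - 11*z^2/2 - 11*z


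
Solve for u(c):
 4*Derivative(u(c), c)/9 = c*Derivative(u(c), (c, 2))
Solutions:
 u(c) = C1 + C2*c^(13/9)


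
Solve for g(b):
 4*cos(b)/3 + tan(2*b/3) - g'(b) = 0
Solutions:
 g(b) = C1 - 3*log(cos(2*b/3))/2 + 4*sin(b)/3


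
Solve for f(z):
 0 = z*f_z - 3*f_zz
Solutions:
 f(z) = C1 + C2*erfi(sqrt(6)*z/6)


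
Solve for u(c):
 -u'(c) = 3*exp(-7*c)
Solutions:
 u(c) = C1 + 3*exp(-7*c)/7


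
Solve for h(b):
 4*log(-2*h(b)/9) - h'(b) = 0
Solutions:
 -Integral(1/(log(-_y) - 2*log(3) + log(2)), (_y, h(b)))/4 = C1 - b


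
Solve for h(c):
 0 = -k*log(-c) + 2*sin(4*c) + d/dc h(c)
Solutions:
 h(c) = C1 + c*k*(log(-c) - 1) + cos(4*c)/2


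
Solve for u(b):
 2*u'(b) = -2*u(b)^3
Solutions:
 u(b) = -sqrt(2)*sqrt(-1/(C1 - b))/2
 u(b) = sqrt(2)*sqrt(-1/(C1 - b))/2


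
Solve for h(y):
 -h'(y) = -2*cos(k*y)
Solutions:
 h(y) = C1 + 2*sin(k*y)/k


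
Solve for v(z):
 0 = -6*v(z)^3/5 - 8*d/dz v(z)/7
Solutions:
 v(z) = -sqrt(10)*sqrt(-1/(C1 - 21*z))
 v(z) = sqrt(10)*sqrt(-1/(C1 - 21*z))


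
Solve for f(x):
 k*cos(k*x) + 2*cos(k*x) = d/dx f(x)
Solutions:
 f(x) = C1 + sin(k*x) + 2*sin(k*x)/k


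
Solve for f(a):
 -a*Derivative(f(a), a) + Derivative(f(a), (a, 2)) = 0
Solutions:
 f(a) = C1 + C2*erfi(sqrt(2)*a/2)


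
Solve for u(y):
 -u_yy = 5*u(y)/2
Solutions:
 u(y) = C1*sin(sqrt(10)*y/2) + C2*cos(sqrt(10)*y/2)


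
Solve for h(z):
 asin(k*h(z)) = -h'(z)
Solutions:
 Integral(1/asin(_y*k), (_y, h(z))) = C1 - z


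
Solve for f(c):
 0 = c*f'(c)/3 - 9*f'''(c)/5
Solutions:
 f(c) = C1 + Integral(C2*airyai(5^(1/3)*c/3) + C3*airybi(5^(1/3)*c/3), c)


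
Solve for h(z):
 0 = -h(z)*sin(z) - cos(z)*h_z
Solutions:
 h(z) = C1*cos(z)


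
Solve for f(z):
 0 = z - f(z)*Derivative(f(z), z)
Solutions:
 f(z) = -sqrt(C1 + z^2)
 f(z) = sqrt(C1 + z^2)


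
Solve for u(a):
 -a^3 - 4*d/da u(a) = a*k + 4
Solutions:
 u(a) = C1 - a^4/16 - a^2*k/8 - a


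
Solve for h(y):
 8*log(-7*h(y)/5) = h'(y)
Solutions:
 -Integral(1/(log(-_y) - log(5) + log(7)), (_y, h(y)))/8 = C1 - y


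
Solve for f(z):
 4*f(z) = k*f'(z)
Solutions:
 f(z) = C1*exp(4*z/k)


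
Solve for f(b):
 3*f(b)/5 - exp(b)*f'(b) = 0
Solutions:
 f(b) = C1*exp(-3*exp(-b)/5)


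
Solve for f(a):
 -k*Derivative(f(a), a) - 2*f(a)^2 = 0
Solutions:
 f(a) = k/(C1*k + 2*a)


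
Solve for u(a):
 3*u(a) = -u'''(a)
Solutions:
 u(a) = C3*exp(-3^(1/3)*a) + (C1*sin(3^(5/6)*a/2) + C2*cos(3^(5/6)*a/2))*exp(3^(1/3)*a/2)


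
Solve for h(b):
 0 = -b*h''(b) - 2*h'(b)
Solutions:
 h(b) = C1 + C2/b


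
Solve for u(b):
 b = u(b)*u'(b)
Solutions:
 u(b) = -sqrt(C1 + b^2)
 u(b) = sqrt(C1 + b^2)


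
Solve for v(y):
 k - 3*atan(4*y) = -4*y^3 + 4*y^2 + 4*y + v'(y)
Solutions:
 v(y) = C1 + k*y + y^4 - 4*y^3/3 - 2*y^2 - 3*y*atan(4*y) + 3*log(16*y^2 + 1)/8


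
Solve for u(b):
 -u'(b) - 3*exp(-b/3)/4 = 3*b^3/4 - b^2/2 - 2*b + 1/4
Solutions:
 u(b) = C1 - 3*b^4/16 + b^3/6 + b^2 - b/4 + 9*exp(-b/3)/4


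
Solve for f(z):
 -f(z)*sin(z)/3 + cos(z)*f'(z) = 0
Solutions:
 f(z) = C1/cos(z)^(1/3)


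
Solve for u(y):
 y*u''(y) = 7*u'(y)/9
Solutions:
 u(y) = C1 + C2*y^(16/9)


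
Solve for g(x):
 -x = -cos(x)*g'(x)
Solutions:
 g(x) = C1 + Integral(x/cos(x), x)


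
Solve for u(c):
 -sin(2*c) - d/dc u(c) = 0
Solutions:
 u(c) = C1 + cos(2*c)/2


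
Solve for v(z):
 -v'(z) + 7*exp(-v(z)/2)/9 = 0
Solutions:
 v(z) = 2*log(C1 + 7*z/18)


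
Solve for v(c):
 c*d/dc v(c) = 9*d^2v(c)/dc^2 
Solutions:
 v(c) = C1 + C2*erfi(sqrt(2)*c/6)


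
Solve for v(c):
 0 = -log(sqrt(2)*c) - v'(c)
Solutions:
 v(c) = C1 - c*log(c) - c*log(2)/2 + c


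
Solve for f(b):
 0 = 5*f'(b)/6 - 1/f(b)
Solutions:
 f(b) = -sqrt(C1 + 60*b)/5
 f(b) = sqrt(C1 + 60*b)/5


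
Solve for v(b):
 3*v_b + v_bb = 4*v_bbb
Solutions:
 v(b) = C1 + C2*exp(-3*b/4) + C3*exp(b)


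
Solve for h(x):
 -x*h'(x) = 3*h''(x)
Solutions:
 h(x) = C1 + C2*erf(sqrt(6)*x/6)


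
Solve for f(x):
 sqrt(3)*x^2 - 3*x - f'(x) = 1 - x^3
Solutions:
 f(x) = C1 + x^4/4 + sqrt(3)*x^3/3 - 3*x^2/2 - x


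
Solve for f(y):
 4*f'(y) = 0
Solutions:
 f(y) = C1


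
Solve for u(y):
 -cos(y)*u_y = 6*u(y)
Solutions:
 u(y) = C1*(sin(y)^3 - 3*sin(y)^2 + 3*sin(y) - 1)/(sin(y)^3 + 3*sin(y)^2 + 3*sin(y) + 1)


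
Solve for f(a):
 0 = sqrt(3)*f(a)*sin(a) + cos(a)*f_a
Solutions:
 f(a) = C1*cos(a)^(sqrt(3))


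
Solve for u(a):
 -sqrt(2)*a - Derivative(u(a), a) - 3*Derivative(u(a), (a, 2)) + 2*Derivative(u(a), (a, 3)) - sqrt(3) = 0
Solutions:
 u(a) = C1 + C2*exp(a*(3 - sqrt(17))/4) + C3*exp(a*(3 + sqrt(17))/4) - sqrt(2)*a^2/2 - sqrt(3)*a + 3*sqrt(2)*a


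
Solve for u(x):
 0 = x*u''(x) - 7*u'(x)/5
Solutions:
 u(x) = C1 + C2*x^(12/5)


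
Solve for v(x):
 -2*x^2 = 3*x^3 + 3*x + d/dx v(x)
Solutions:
 v(x) = C1 - 3*x^4/4 - 2*x^3/3 - 3*x^2/2


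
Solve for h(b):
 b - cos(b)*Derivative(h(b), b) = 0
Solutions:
 h(b) = C1 + Integral(b/cos(b), b)


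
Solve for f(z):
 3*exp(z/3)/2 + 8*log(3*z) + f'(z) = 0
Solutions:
 f(z) = C1 - 8*z*log(z) + 8*z*(1 - log(3)) - 9*exp(z/3)/2


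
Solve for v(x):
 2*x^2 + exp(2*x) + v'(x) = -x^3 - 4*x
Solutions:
 v(x) = C1 - x^4/4 - 2*x^3/3 - 2*x^2 - exp(2*x)/2


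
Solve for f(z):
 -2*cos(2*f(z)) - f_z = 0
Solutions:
 f(z) = -asin((C1 + exp(8*z))/(C1 - exp(8*z)))/2 + pi/2
 f(z) = asin((C1 + exp(8*z))/(C1 - exp(8*z)))/2


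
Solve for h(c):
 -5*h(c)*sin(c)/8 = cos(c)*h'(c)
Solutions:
 h(c) = C1*cos(c)^(5/8)


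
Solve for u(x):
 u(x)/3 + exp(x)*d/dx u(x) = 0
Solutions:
 u(x) = C1*exp(exp(-x)/3)


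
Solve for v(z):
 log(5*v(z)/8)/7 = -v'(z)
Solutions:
 -7*Integral(1/(-log(_y) - log(5) + 3*log(2)), (_y, v(z))) = C1 - z


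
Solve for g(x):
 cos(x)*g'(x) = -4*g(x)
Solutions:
 g(x) = C1*(sin(x)^2 - 2*sin(x) + 1)/(sin(x)^2 + 2*sin(x) + 1)


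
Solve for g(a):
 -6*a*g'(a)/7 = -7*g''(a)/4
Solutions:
 g(a) = C1 + C2*erfi(2*sqrt(3)*a/7)


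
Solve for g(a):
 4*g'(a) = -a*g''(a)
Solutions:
 g(a) = C1 + C2/a^3


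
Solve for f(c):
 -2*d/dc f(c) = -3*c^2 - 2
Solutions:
 f(c) = C1 + c^3/2 + c


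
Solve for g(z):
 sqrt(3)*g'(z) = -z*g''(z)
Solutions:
 g(z) = C1 + C2*z^(1 - sqrt(3))


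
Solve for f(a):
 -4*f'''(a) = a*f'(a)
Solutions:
 f(a) = C1 + Integral(C2*airyai(-2^(1/3)*a/2) + C3*airybi(-2^(1/3)*a/2), a)


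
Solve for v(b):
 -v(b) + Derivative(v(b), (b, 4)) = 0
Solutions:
 v(b) = C1*exp(-b) + C2*exp(b) + C3*sin(b) + C4*cos(b)


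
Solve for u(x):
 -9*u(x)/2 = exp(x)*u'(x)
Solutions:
 u(x) = C1*exp(9*exp(-x)/2)


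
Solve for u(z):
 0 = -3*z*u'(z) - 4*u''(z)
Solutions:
 u(z) = C1 + C2*erf(sqrt(6)*z/4)


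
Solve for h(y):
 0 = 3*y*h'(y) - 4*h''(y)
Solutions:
 h(y) = C1 + C2*erfi(sqrt(6)*y/4)


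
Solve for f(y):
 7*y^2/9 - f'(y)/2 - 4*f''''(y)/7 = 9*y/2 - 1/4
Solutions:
 f(y) = C1 + C4*exp(-7^(1/3)*y/2) + 14*y^3/27 - 9*y^2/2 + y/2 + (C2*sin(sqrt(3)*7^(1/3)*y/4) + C3*cos(sqrt(3)*7^(1/3)*y/4))*exp(7^(1/3)*y/4)


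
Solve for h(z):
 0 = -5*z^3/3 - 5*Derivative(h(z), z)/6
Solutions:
 h(z) = C1 - z^4/2


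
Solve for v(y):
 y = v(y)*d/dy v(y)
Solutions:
 v(y) = -sqrt(C1 + y^2)
 v(y) = sqrt(C1 + y^2)


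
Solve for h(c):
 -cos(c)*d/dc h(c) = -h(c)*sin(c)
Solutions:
 h(c) = C1/cos(c)


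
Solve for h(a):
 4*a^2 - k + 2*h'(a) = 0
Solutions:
 h(a) = C1 - 2*a^3/3 + a*k/2


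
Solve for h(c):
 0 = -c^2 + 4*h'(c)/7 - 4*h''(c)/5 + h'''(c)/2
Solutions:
 h(c) = C1 + 7*c^3/12 + 49*c^2/20 + 1519*c/400 + (C2*sin(2*sqrt(154)*c/35) + C3*cos(2*sqrt(154)*c/35))*exp(4*c/5)


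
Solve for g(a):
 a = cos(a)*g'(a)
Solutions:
 g(a) = C1 + Integral(a/cos(a), a)


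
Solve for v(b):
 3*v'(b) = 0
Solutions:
 v(b) = C1


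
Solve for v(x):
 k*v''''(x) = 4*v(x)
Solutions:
 v(x) = C1*exp(-sqrt(2)*x*(1/k)^(1/4)) + C2*exp(sqrt(2)*x*(1/k)^(1/4)) + C3*exp(-sqrt(2)*I*x*(1/k)^(1/4)) + C4*exp(sqrt(2)*I*x*(1/k)^(1/4))


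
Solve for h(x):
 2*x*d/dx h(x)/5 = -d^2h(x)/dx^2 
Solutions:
 h(x) = C1 + C2*erf(sqrt(5)*x/5)


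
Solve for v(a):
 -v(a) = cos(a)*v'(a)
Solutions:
 v(a) = C1*sqrt(sin(a) - 1)/sqrt(sin(a) + 1)


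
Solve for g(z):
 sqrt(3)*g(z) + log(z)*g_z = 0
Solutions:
 g(z) = C1*exp(-sqrt(3)*li(z))


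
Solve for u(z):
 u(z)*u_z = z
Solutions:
 u(z) = -sqrt(C1 + z^2)
 u(z) = sqrt(C1 + z^2)


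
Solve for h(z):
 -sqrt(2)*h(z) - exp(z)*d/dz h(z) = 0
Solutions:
 h(z) = C1*exp(sqrt(2)*exp(-z))


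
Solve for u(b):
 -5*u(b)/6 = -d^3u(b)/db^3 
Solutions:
 u(b) = C3*exp(5^(1/3)*6^(2/3)*b/6) + (C1*sin(2^(2/3)*3^(1/6)*5^(1/3)*b/4) + C2*cos(2^(2/3)*3^(1/6)*5^(1/3)*b/4))*exp(-5^(1/3)*6^(2/3)*b/12)


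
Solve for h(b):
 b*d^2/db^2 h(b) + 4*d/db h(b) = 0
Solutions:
 h(b) = C1 + C2/b^3


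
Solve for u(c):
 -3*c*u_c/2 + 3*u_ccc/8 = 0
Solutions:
 u(c) = C1 + Integral(C2*airyai(2^(2/3)*c) + C3*airybi(2^(2/3)*c), c)


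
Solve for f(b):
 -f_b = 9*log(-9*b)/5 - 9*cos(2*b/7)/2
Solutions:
 f(b) = C1 - 9*b*log(-b)/5 - 18*b*log(3)/5 + 9*b/5 + 63*sin(2*b/7)/4


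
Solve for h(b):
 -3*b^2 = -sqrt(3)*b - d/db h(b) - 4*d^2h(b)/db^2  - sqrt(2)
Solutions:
 h(b) = C1 + C2*exp(-b/4) + b^3 - 12*b^2 - sqrt(3)*b^2/2 - sqrt(2)*b + 4*sqrt(3)*b + 96*b


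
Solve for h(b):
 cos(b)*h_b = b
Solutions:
 h(b) = C1 + Integral(b/cos(b), b)


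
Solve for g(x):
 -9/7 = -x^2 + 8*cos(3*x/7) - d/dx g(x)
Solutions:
 g(x) = C1 - x^3/3 + 9*x/7 + 56*sin(3*x/7)/3


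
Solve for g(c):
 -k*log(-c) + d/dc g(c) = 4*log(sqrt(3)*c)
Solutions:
 g(c) = C1 + c*(k + 4)*log(c) + c*(-k + I*pi*k - 4 + 2*log(3))


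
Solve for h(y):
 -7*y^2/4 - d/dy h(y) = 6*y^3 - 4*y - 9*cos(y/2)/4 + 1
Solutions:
 h(y) = C1 - 3*y^4/2 - 7*y^3/12 + 2*y^2 - y + 9*sin(y/2)/2


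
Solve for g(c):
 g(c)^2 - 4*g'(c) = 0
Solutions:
 g(c) = -4/(C1 + c)


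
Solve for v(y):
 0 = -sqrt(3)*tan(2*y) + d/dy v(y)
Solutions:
 v(y) = C1 - sqrt(3)*log(cos(2*y))/2


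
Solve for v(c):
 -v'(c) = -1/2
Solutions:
 v(c) = C1 + c/2


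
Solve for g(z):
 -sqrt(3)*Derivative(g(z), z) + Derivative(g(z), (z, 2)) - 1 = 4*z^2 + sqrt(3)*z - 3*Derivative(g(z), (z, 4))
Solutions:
 g(z) = C1 + C2*exp(-2^(1/3)*3^(1/6)*z*(-6/(27 + sqrt(741))^(1/3) + 2^(1/3)*3^(2/3)*(27 + sqrt(741))^(1/3))/36)*sin(z*(2*18^(1/3)/(27 + sqrt(741))^(1/3) + 12^(1/3)*(27 + sqrt(741))^(1/3))/12) + C3*exp(-2^(1/3)*3^(1/6)*z*(-6/(27 + sqrt(741))^(1/3) + 2^(1/3)*3^(2/3)*(27 + sqrt(741))^(1/3))/36)*cos(z*(2*18^(1/3)/(27 + sqrt(741))^(1/3) + 12^(1/3)*(27 + sqrt(741))^(1/3))/12) + C4*exp(2^(1/3)*3^(1/6)*z*(-6/(27 + sqrt(741))^(1/3) + 2^(1/3)*3^(2/3)*(27 + sqrt(741))^(1/3))/18) - 4*sqrt(3)*z^3/9 - 11*z^2/6 - 14*sqrt(3)*z/9


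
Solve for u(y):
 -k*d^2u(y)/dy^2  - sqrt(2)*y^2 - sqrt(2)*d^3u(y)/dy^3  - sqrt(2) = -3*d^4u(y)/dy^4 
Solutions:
 u(y) = C1 + C2*y + C3*exp(sqrt(2)*y*(1 - sqrt(6*k + 1))/6) + C4*exp(sqrt(2)*y*(sqrt(6*k + 1) + 1)/6) - sqrt(2)*y^4/(12*k) + sqrt(2)*y^2*(-1/2 - 3/k - 2/k^2)/k + 2*y^3/(3*k^2)


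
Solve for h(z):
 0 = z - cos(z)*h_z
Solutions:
 h(z) = C1 + Integral(z/cos(z), z)


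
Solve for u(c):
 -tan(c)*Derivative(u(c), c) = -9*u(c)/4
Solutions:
 u(c) = C1*sin(c)^(9/4)


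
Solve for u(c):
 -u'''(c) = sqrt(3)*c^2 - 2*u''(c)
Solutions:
 u(c) = C1 + C2*c + C3*exp(2*c) + sqrt(3)*c^4/24 + sqrt(3)*c^3/12 + sqrt(3)*c^2/8


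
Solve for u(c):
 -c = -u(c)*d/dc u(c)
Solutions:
 u(c) = -sqrt(C1 + c^2)
 u(c) = sqrt(C1 + c^2)


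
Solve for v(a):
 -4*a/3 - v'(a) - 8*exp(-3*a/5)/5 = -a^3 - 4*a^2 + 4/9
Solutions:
 v(a) = C1 + a^4/4 + 4*a^3/3 - 2*a^2/3 - 4*a/9 + 8*exp(-3*a/5)/3


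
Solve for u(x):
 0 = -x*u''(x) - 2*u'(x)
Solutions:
 u(x) = C1 + C2/x


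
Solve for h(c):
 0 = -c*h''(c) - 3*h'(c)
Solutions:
 h(c) = C1 + C2/c^2


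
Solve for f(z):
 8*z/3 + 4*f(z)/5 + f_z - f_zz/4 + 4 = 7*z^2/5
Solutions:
 f(z) = C1*exp(2*z*(1 - 3*sqrt(5)/5)) + C2*exp(2*z*(1 + 3*sqrt(5)/5)) + 7*z^2/4 - 185*z/24 + 275/48


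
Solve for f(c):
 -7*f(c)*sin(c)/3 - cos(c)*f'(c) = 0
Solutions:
 f(c) = C1*cos(c)^(7/3)


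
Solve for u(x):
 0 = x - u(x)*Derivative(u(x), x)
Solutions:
 u(x) = -sqrt(C1 + x^2)
 u(x) = sqrt(C1 + x^2)


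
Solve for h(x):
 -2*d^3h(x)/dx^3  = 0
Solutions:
 h(x) = C1 + C2*x + C3*x^2


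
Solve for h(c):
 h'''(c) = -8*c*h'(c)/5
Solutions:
 h(c) = C1 + Integral(C2*airyai(-2*5^(2/3)*c/5) + C3*airybi(-2*5^(2/3)*c/5), c)


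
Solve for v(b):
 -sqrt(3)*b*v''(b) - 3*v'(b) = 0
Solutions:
 v(b) = C1 + C2*b^(1 - sqrt(3))


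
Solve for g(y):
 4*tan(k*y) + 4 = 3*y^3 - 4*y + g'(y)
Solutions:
 g(y) = C1 - 3*y^4/4 + 2*y^2 + 4*y + 4*Piecewise((-log(cos(k*y))/k, Ne(k, 0)), (0, True))


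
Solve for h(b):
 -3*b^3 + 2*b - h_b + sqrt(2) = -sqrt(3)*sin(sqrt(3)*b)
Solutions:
 h(b) = C1 - 3*b^4/4 + b^2 + sqrt(2)*b - cos(sqrt(3)*b)


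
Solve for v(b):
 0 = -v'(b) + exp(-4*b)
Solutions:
 v(b) = C1 - exp(-4*b)/4


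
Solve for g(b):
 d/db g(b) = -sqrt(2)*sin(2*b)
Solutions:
 g(b) = C1 + sqrt(2)*cos(2*b)/2


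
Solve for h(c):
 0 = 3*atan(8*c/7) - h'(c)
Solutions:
 h(c) = C1 + 3*c*atan(8*c/7) - 21*log(64*c^2 + 49)/16


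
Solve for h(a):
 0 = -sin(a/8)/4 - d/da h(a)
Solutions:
 h(a) = C1 + 2*cos(a/8)


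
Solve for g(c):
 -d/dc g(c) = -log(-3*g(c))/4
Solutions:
 -4*Integral(1/(log(-_y) + log(3)), (_y, g(c))) = C1 - c


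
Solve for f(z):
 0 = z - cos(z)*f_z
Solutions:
 f(z) = C1 + Integral(z/cos(z), z)


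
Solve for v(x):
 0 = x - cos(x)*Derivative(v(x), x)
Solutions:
 v(x) = C1 + Integral(x/cos(x), x)


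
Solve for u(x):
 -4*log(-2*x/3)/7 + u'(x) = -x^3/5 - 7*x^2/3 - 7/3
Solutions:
 u(x) = C1 - x^4/20 - 7*x^3/9 + 4*x*log(-x)/7 + x*(-61 - 12*log(3) + 12*log(2))/21


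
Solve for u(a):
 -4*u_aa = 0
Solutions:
 u(a) = C1 + C2*a


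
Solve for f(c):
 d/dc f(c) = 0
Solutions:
 f(c) = C1


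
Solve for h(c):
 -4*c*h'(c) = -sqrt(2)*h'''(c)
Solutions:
 h(c) = C1 + Integral(C2*airyai(sqrt(2)*c) + C3*airybi(sqrt(2)*c), c)


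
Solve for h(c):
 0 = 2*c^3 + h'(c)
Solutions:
 h(c) = C1 - c^4/2


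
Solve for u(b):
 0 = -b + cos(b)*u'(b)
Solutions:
 u(b) = C1 + Integral(b/cos(b), b)


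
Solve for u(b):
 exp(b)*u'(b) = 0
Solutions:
 u(b) = C1


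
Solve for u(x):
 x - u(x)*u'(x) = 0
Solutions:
 u(x) = -sqrt(C1 + x^2)
 u(x) = sqrt(C1 + x^2)


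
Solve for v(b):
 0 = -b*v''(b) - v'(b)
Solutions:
 v(b) = C1 + C2*log(b)


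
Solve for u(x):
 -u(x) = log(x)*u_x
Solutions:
 u(x) = C1*exp(-li(x))


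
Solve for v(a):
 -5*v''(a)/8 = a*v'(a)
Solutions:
 v(a) = C1 + C2*erf(2*sqrt(5)*a/5)


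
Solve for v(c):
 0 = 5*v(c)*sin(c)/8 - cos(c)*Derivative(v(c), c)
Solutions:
 v(c) = C1/cos(c)^(5/8)


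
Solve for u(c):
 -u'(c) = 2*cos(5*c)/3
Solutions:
 u(c) = C1 - 2*sin(5*c)/15


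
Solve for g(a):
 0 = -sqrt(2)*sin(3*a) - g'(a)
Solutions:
 g(a) = C1 + sqrt(2)*cos(3*a)/3


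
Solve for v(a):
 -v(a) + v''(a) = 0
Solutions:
 v(a) = C1*exp(-a) + C2*exp(a)


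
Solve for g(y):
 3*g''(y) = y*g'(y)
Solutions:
 g(y) = C1 + C2*erfi(sqrt(6)*y/6)


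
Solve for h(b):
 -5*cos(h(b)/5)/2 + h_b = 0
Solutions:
 -5*b/2 - 5*log(sin(h(b)/5) - 1)/2 + 5*log(sin(h(b)/5) + 1)/2 = C1


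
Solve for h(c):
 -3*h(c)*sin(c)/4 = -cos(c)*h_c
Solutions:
 h(c) = C1/cos(c)^(3/4)


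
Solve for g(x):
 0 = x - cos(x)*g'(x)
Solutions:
 g(x) = C1 + Integral(x/cos(x), x)


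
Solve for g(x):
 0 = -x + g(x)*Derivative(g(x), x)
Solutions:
 g(x) = -sqrt(C1 + x^2)
 g(x) = sqrt(C1 + x^2)


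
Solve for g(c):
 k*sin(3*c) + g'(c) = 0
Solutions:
 g(c) = C1 + k*cos(3*c)/3


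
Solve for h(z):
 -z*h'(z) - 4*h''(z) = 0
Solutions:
 h(z) = C1 + C2*erf(sqrt(2)*z/4)


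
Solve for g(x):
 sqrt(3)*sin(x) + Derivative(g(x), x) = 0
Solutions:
 g(x) = C1 + sqrt(3)*cos(x)


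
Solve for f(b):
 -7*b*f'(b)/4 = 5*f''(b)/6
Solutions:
 f(b) = C1 + C2*erf(sqrt(105)*b/10)


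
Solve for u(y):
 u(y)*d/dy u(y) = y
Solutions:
 u(y) = -sqrt(C1 + y^2)
 u(y) = sqrt(C1 + y^2)


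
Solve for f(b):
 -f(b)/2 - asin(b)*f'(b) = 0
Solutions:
 f(b) = C1*exp(-Integral(1/asin(b), b)/2)


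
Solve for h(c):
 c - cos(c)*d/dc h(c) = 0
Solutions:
 h(c) = C1 + Integral(c/cos(c), c)


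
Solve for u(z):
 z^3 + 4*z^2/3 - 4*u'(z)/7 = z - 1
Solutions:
 u(z) = C1 + 7*z^4/16 + 7*z^3/9 - 7*z^2/8 + 7*z/4


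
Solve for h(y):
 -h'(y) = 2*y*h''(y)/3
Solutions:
 h(y) = C1 + C2/sqrt(y)


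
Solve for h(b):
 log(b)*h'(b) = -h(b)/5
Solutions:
 h(b) = C1*exp(-li(b)/5)


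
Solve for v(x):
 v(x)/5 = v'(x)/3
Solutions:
 v(x) = C1*exp(3*x/5)


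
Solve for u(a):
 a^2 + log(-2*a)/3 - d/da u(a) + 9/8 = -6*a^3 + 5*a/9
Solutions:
 u(a) = C1 + 3*a^4/2 + a^3/3 - 5*a^2/18 + a*log(-a)/3 + a*(8*log(2) + 19)/24


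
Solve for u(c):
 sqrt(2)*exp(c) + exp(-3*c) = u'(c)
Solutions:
 u(c) = C1 + sqrt(2)*exp(c) - exp(-3*c)/3


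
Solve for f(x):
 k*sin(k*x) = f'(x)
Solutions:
 f(x) = C1 - cos(k*x)


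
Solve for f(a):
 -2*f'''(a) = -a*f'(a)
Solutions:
 f(a) = C1 + Integral(C2*airyai(2^(2/3)*a/2) + C3*airybi(2^(2/3)*a/2), a)


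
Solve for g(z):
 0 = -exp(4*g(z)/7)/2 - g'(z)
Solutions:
 g(z) = 7*log(-(1/(C1 + 2*z))^(1/4)) + 7*log(7)/4
 g(z) = 7*log(1/(C1 + 2*z))/4 + 7*log(7)/4
 g(z) = 7*log(-I*(1/(C1 + 2*z))^(1/4)) + 7*log(7)/4
 g(z) = 7*log(I*(1/(C1 + 2*z))^(1/4)) + 7*log(7)/4


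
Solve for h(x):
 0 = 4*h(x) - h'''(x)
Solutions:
 h(x) = C3*exp(2^(2/3)*x) + (C1*sin(2^(2/3)*sqrt(3)*x/2) + C2*cos(2^(2/3)*sqrt(3)*x/2))*exp(-2^(2/3)*x/2)


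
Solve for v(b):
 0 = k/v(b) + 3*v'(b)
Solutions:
 v(b) = -sqrt(C1 - 6*b*k)/3
 v(b) = sqrt(C1 - 6*b*k)/3


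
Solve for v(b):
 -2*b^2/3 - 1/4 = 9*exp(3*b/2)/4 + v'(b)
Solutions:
 v(b) = C1 - 2*b^3/9 - b/4 - 3*exp(3*b/2)/2


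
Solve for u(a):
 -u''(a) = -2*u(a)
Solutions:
 u(a) = C1*exp(-sqrt(2)*a) + C2*exp(sqrt(2)*a)


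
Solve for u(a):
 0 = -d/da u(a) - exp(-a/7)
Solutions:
 u(a) = C1 + 7*exp(-a/7)


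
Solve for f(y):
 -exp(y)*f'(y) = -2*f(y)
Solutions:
 f(y) = C1*exp(-2*exp(-y))


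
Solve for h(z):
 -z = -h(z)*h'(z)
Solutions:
 h(z) = -sqrt(C1 + z^2)
 h(z) = sqrt(C1 + z^2)


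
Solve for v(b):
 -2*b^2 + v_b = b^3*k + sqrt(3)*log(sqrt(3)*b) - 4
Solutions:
 v(b) = C1 + b^4*k/4 + 2*b^3/3 + sqrt(3)*b*log(b) - 4*b - sqrt(3)*b + sqrt(3)*b*log(3)/2


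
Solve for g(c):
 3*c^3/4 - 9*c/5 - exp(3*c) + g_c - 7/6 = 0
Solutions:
 g(c) = C1 - 3*c^4/16 + 9*c^2/10 + 7*c/6 + exp(3*c)/3


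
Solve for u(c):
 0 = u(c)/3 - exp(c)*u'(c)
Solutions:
 u(c) = C1*exp(-exp(-c)/3)


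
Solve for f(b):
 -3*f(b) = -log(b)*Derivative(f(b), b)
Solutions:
 f(b) = C1*exp(3*li(b))


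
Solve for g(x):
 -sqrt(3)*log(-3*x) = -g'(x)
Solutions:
 g(x) = C1 + sqrt(3)*x*log(-x) + sqrt(3)*x*(-1 + log(3))


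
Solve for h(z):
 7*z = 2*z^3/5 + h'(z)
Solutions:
 h(z) = C1 - z^4/10 + 7*z^2/2


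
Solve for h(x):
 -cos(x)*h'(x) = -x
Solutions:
 h(x) = C1 + Integral(x/cos(x), x)


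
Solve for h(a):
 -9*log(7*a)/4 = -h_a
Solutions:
 h(a) = C1 + 9*a*log(a)/4 - 9*a/4 + 9*a*log(7)/4


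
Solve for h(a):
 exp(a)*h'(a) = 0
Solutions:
 h(a) = C1


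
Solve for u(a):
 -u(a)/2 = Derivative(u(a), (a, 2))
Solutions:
 u(a) = C1*sin(sqrt(2)*a/2) + C2*cos(sqrt(2)*a/2)


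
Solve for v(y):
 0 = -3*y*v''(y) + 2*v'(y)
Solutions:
 v(y) = C1 + C2*y^(5/3)


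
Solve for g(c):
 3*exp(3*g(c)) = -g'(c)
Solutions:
 g(c) = log((-3^(2/3) - 3*3^(1/6)*I)*(1/(C1 + 3*c))^(1/3)/6)
 g(c) = log((-3^(2/3) + 3*3^(1/6)*I)*(1/(C1 + 3*c))^(1/3)/6)
 g(c) = log(1/(C1 + 9*c))/3


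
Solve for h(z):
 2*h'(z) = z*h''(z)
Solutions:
 h(z) = C1 + C2*z^3


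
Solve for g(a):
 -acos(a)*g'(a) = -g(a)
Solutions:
 g(a) = C1*exp(Integral(1/acos(a), a))


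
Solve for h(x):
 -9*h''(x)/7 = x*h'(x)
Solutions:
 h(x) = C1 + C2*erf(sqrt(14)*x/6)


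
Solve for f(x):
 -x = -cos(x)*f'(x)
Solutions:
 f(x) = C1 + Integral(x/cos(x), x)


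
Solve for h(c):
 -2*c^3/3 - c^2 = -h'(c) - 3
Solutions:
 h(c) = C1 + c^4/6 + c^3/3 - 3*c


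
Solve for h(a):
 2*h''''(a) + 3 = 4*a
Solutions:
 h(a) = C1 + C2*a + C3*a^2 + C4*a^3 + a^5/60 - a^4/16


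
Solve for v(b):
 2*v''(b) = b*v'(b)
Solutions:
 v(b) = C1 + C2*erfi(b/2)


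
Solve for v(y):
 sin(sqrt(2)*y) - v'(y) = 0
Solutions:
 v(y) = C1 - sqrt(2)*cos(sqrt(2)*y)/2


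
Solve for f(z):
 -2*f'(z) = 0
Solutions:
 f(z) = C1


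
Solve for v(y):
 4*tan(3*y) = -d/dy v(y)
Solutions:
 v(y) = C1 + 4*log(cos(3*y))/3


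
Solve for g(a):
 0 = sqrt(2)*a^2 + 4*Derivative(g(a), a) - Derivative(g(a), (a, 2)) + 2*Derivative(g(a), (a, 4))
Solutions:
 g(a) = C1 + C2*exp(3^(1/3)*a*(3^(1/3)/(sqrt(1290)/4 + 9)^(1/3) + 2*(sqrt(1290)/4 + 9)^(1/3))/12)*sin(sqrt(3)*a*(-2*(3*sqrt(1290)/4 + 27)^(1/3) + 3/(3*sqrt(1290)/4 + 27)^(1/3))/12) + C3*exp(3^(1/3)*a*(3^(1/3)/(sqrt(1290)/4 + 9)^(1/3) + 2*(sqrt(1290)/4 + 9)^(1/3))/12)*cos(sqrt(3)*a*(-2*(3*sqrt(1290)/4 + 27)^(1/3) + 3/(3*sqrt(1290)/4 + 27)^(1/3))/12) + C4*exp(-3^(1/3)*a*(3^(1/3)/(sqrt(1290)/4 + 9)^(1/3) + 2*(sqrt(1290)/4 + 9)^(1/3))/6) - sqrt(2)*a^3/12 - sqrt(2)*a^2/16 - sqrt(2)*a/32


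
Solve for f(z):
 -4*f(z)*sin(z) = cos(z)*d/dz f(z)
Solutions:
 f(z) = C1*cos(z)^4


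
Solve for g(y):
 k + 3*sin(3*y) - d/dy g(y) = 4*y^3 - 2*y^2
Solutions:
 g(y) = C1 + k*y - y^4 + 2*y^3/3 - cos(3*y)


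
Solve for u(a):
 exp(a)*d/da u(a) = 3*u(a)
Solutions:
 u(a) = C1*exp(-3*exp(-a))


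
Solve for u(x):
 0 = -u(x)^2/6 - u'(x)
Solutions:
 u(x) = 6/(C1 + x)


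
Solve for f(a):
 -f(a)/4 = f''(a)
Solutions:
 f(a) = C1*sin(a/2) + C2*cos(a/2)


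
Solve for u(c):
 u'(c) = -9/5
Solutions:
 u(c) = C1 - 9*c/5


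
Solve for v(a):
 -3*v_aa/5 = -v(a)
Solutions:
 v(a) = C1*exp(-sqrt(15)*a/3) + C2*exp(sqrt(15)*a/3)


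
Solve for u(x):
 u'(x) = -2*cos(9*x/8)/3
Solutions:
 u(x) = C1 - 16*sin(9*x/8)/27


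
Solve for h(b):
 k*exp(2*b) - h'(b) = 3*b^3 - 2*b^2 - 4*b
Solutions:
 h(b) = C1 - 3*b^4/4 + 2*b^3/3 + 2*b^2 + k*exp(2*b)/2


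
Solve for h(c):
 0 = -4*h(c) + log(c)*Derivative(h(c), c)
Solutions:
 h(c) = C1*exp(4*li(c))


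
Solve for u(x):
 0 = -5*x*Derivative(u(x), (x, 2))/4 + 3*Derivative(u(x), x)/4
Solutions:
 u(x) = C1 + C2*x^(8/5)


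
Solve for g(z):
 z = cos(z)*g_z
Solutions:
 g(z) = C1 + Integral(z/cos(z), z)


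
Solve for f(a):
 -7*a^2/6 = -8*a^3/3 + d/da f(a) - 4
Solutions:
 f(a) = C1 + 2*a^4/3 - 7*a^3/18 + 4*a


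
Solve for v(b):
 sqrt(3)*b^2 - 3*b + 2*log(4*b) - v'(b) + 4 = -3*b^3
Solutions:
 v(b) = C1 + 3*b^4/4 + sqrt(3)*b^3/3 - 3*b^2/2 + 2*b*log(b) + 2*b + 4*b*log(2)


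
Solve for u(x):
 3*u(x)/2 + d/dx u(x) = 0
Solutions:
 u(x) = C1*exp(-3*x/2)


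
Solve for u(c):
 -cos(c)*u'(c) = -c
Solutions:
 u(c) = C1 + Integral(c/cos(c), c)


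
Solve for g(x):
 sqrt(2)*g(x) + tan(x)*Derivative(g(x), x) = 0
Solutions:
 g(x) = C1/sin(x)^(sqrt(2))


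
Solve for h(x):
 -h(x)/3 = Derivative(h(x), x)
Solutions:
 h(x) = C1*exp(-x/3)


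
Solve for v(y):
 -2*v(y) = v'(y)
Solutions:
 v(y) = C1*exp(-2*y)


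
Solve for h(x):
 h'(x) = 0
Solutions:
 h(x) = C1


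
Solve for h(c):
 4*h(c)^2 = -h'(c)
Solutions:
 h(c) = 1/(C1 + 4*c)


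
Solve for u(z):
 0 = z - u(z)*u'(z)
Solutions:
 u(z) = -sqrt(C1 + z^2)
 u(z) = sqrt(C1 + z^2)


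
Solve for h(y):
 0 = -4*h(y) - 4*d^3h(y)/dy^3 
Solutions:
 h(y) = C3*exp(-y) + (C1*sin(sqrt(3)*y/2) + C2*cos(sqrt(3)*y/2))*exp(y/2)


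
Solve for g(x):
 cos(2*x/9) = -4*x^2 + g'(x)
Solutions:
 g(x) = C1 + 4*x^3/3 + 9*sin(2*x/9)/2


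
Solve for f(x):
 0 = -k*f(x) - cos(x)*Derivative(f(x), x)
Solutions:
 f(x) = C1*exp(k*(log(sin(x) - 1) - log(sin(x) + 1))/2)


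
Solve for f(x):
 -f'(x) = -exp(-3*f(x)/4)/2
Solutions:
 f(x) = 4*log(C1 + 3*x/8)/3
 f(x) = 4*log((-3^(1/3) - 3^(5/6)*I)*(C1 + x)^(1/3)/4)
 f(x) = 4*log((-3^(1/3) + 3^(5/6)*I)*(C1 + x)^(1/3)/4)


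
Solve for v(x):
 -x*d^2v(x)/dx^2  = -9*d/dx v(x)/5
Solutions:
 v(x) = C1 + C2*x^(14/5)


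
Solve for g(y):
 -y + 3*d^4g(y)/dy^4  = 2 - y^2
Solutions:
 g(y) = C1 + C2*y + C3*y^2 + C4*y^3 - y^6/1080 + y^5/360 + y^4/36


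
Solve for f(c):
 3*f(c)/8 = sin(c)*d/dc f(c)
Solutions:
 f(c) = C1*(cos(c) - 1)^(3/16)/(cos(c) + 1)^(3/16)


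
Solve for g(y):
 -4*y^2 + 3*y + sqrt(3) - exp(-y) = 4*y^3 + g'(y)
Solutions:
 g(y) = C1 - y^4 - 4*y^3/3 + 3*y^2/2 + sqrt(3)*y + exp(-y)


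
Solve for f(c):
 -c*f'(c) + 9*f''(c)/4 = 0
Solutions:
 f(c) = C1 + C2*erfi(sqrt(2)*c/3)


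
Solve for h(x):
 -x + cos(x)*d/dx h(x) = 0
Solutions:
 h(x) = C1 + Integral(x/cos(x), x)


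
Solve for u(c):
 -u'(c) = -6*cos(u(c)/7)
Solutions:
 -6*c - 7*log(sin(u(c)/7) - 1)/2 + 7*log(sin(u(c)/7) + 1)/2 = C1


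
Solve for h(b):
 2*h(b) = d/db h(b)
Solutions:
 h(b) = C1*exp(2*b)


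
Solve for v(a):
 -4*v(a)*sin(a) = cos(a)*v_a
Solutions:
 v(a) = C1*cos(a)^4


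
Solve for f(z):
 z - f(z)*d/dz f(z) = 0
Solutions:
 f(z) = -sqrt(C1 + z^2)
 f(z) = sqrt(C1 + z^2)


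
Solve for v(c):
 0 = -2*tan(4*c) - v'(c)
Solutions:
 v(c) = C1 + log(cos(4*c))/2


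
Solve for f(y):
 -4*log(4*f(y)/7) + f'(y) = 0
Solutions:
 -Integral(1/(log(_y) - log(7) + 2*log(2)), (_y, f(y)))/4 = C1 - y


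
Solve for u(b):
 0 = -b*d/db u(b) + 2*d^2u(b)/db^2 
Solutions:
 u(b) = C1 + C2*erfi(b/2)


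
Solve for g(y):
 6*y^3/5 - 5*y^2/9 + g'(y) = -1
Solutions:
 g(y) = C1 - 3*y^4/10 + 5*y^3/27 - y


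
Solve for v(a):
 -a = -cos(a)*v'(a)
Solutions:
 v(a) = C1 + Integral(a/cos(a), a)


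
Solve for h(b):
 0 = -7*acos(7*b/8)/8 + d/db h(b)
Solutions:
 h(b) = C1 + 7*b*acos(7*b/8)/8 - sqrt(64 - 49*b^2)/8


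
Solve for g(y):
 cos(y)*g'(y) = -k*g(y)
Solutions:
 g(y) = C1*exp(k*(log(sin(y) - 1) - log(sin(y) + 1))/2)


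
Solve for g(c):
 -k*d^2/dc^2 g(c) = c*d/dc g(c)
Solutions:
 g(c) = C1 + C2*sqrt(k)*erf(sqrt(2)*c*sqrt(1/k)/2)


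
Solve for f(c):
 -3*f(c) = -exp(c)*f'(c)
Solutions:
 f(c) = C1*exp(-3*exp(-c))


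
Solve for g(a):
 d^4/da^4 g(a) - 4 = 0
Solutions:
 g(a) = C1 + C2*a + C3*a^2 + C4*a^3 + a^4/6


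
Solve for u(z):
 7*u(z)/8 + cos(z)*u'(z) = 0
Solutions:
 u(z) = C1*(sin(z) - 1)^(7/16)/(sin(z) + 1)^(7/16)


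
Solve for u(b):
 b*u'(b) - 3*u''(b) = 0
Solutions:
 u(b) = C1 + C2*erfi(sqrt(6)*b/6)


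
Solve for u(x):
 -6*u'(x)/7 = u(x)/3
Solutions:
 u(x) = C1*exp(-7*x/18)


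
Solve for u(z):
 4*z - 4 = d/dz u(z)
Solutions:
 u(z) = C1 + 2*z^2 - 4*z


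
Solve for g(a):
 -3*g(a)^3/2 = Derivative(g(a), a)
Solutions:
 g(a) = -sqrt(-1/(C1 - 3*a))
 g(a) = sqrt(-1/(C1 - 3*a))


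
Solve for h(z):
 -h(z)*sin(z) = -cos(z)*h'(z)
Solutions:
 h(z) = C1/cos(z)


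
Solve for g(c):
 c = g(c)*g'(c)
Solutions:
 g(c) = -sqrt(C1 + c^2)
 g(c) = sqrt(C1 + c^2)


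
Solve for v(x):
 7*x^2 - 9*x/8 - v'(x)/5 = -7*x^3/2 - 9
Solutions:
 v(x) = C1 + 35*x^4/8 + 35*x^3/3 - 45*x^2/16 + 45*x


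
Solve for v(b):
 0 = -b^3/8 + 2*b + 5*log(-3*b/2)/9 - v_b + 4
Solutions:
 v(b) = C1 - b^4/32 + b^2 + 5*b*log(-b)/9 + b*(-5*log(2) + 5*log(3) + 31)/9


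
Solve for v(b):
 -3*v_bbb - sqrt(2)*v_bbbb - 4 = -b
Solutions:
 v(b) = C1 + C2*b + C3*b^2 + C4*exp(-3*sqrt(2)*b/2) + b^4/72 + b^3*(-12 - sqrt(2))/54


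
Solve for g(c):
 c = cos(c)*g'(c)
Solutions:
 g(c) = C1 + Integral(c/cos(c), c)


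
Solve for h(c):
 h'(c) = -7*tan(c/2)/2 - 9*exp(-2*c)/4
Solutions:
 h(c) = C1 - 7*log(tan(c/2)^2 + 1)/2 + 9*exp(-2*c)/8


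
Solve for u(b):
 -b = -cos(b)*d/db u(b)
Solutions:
 u(b) = C1 + Integral(b/cos(b), b)


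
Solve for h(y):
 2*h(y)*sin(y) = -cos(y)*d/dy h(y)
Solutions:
 h(y) = C1*cos(y)^2


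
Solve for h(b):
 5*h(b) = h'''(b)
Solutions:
 h(b) = C3*exp(5^(1/3)*b) + (C1*sin(sqrt(3)*5^(1/3)*b/2) + C2*cos(sqrt(3)*5^(1/3)*b/2))*exp(-5^(1/3)*b/2)


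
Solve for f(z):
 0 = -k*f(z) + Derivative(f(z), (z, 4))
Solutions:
 f(z) = C1*exp(-k^(1/4)*z) + C2*exp(k^(1/4)*z) + C3*exp(-I*k^(1/4)*z) + C4*exp(I*k^(1/4)*z)


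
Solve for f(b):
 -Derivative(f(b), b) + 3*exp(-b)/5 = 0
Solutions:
 f(b) = C1 - 3*exp(-b)/5


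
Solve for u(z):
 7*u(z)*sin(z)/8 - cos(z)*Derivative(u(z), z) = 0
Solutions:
 u(z) = C1/cos(z)^(7/8)


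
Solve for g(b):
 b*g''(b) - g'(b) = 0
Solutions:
 g(b) = C1 + C2*b^2


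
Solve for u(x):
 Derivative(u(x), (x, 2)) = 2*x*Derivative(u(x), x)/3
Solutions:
 u(x) = C1 + C2*erfi(sqrt(3)*x/3)


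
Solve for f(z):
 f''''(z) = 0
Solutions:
 f(z) = C1 + C2*z + C3*z^2 + C4*z^3


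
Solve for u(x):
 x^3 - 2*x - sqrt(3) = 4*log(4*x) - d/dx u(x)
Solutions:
 u(x) = C1 - x^4/4 + x^2 + 4*x*log(x) - 4*x + sqrt(3)*x + x*log(256)


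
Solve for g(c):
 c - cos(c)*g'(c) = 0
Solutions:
 g(c) = C1 + Integral(c/cos(c), c)


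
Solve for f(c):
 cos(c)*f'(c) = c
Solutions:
 f(c) = C1 + Integral(c/cos(c), c)


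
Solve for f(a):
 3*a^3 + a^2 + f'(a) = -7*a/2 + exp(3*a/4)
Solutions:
 f(a) = C1 - 3*a^4/4 - a^3/3 - 7*a^2/4 + 4*exp(3*a/4)/3


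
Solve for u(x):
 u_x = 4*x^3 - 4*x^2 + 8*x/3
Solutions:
 u(x) = C1 + x^4 - 4*x^3/3 + 4*x^2/3


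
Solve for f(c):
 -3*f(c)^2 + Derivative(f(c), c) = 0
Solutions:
 f(c) = -1/(C1 + 3*c)


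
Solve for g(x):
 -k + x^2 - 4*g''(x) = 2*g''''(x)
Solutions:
 g(x) = C1 + C2*x + C3*sin(sqrt(2)*x) + C4*cos(sqrt(2)*x) + x^4/48 + x^2*(-k - 1)/8


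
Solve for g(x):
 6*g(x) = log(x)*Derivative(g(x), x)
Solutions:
 g(x) = C1*exp(6*li(x))


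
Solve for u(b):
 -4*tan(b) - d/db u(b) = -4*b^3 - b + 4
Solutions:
 u(b) = C1 + b^4 + b^2/2 - 4*b + 4*log(cos(b))


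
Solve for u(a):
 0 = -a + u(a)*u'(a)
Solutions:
 u(a) = -sqrt(C1 + a^2)
 u(a) = sqrt(C1 + a^2)


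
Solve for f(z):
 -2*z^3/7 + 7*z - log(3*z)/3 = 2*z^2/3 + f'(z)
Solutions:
 f(z) = C1 - z^4/14 - 2*z^3/9 + 7*z^2/2 - z*log(z)/3 - z*log(3)/3 + z/3


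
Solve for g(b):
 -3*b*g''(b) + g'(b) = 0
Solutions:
 g(b) = C1 + C2*b^(4/3)


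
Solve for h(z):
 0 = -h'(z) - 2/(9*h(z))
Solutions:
 h(z) = -sqrt(C1 - 4*z)/3
 h(z) = sqrt(C1 - 4*z)/3


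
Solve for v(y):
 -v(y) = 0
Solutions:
 v(y) = 0


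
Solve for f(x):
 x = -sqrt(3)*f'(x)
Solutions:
 f(x) = C1 - sqrt(3)*x^2/6


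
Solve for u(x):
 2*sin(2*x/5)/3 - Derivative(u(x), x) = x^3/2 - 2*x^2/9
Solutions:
 u(x) = C1 - x^4/8 + 2*x^3/27 - 5*cos(2*x/5)/3


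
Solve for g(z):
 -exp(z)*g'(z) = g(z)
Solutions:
 g(z) = C1*exp(exp(-z))


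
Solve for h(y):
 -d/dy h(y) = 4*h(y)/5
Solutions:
 h(y) = C1*exp(-4*y/5)


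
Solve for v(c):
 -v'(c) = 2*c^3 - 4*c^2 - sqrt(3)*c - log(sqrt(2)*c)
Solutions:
 v(c) = C1 - c^4/2 + 4*c^3/3 + sqrt(3)*c^2/2 + c*log(c) - c + c*log(2)/2


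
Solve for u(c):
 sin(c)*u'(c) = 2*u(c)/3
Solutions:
 u(c) = C1*(cos(c) - 1)^(1/3)/(cos(c) + 1)^(1/3)


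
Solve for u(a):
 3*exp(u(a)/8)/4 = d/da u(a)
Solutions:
 u(a) = 8*log(-1/(C1 + 3*a)) + 40*log(2)


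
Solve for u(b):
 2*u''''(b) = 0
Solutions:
 u(b) = C1 + C2*b + C3*b^2 + C4*b^3


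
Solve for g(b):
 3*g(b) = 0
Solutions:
 g(b) = 0


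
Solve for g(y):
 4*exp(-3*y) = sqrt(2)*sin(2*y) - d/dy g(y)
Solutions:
 g(y) = C1 - sqrt(2)*cos(2*y)/2 + 4*exp(-3*y)/3


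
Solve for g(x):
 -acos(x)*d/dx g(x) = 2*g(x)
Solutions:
 g(x) = C1*exp(-2*Integral(1/acos(x), x))


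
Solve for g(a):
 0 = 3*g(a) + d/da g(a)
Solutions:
 g(a) = C1*exp(-3*a)


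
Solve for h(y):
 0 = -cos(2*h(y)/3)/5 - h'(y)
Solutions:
 y/5 - 3*log(sin(2*h(y)/3) - 1)/4 + 3*log(sin(2*h(y)/3) + 1)/4 = C1


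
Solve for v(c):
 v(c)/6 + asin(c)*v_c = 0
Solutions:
 v(c) = C1*exp(-Integral(1/asin(c), c)/6)


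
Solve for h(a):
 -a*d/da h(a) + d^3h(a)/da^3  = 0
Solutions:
 h(a) = C1 + Integral(C2*airyai(a) + C3*airybi(a), a)


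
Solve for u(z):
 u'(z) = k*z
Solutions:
 u(z) = C1 + k*z^2/2


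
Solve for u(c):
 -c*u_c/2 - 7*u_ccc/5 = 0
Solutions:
 u(c) = C1 + Integral(C2*airyai(-14^(2/3)*5^(1/3)*c/14) + C3*airybi(-14^(2/3)*5^(1/3)*c/14), c)


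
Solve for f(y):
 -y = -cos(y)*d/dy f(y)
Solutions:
 f(y) = C1 + Integral(y/cos(y), y)


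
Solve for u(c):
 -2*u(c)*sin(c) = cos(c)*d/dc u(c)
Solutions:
 u(c) = C1*cos(c)^2


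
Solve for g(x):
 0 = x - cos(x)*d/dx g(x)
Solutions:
 g(x) = C1 + Integral(x/cos(x), x)


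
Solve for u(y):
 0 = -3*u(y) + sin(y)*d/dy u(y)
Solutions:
 u(y) = C1*(cos(y) - 1)^(3/2)/(cos(y) + 1)^(3/2)


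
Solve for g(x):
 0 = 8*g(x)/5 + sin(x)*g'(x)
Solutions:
 g(x) = C1*(cos(x) + 1)^(4/5)/(cos(x) - 1)^(4/5)


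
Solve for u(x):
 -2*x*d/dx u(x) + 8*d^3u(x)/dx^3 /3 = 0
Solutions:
 u(x) = C1 + Integral(C2*airyai(6^(1/3)*x/2) + C3*airybi(6^(1/3)*x/2), x)


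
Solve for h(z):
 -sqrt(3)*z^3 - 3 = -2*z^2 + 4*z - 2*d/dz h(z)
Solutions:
 h(z) = C1 + sqrt(3)*z^4/8 - z^3/3 + z^2 + 3*z/2


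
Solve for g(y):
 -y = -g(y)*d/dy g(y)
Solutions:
 g(y) = -sqrt(C1 + y^2)
 g(y) = sqrt(C1 + y^2)


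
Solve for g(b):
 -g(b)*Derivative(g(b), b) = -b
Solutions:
 g(b) = -sqrt(C1 + b^2)
 g(b) = sqrt(C1 + b^2)


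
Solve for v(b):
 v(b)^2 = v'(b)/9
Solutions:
 v(b) = -1/(C1 + 9*b)


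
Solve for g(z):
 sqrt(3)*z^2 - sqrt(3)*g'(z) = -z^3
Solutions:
 g(z) = C1 + sqrt(3)*z^4/12 + z^3/3


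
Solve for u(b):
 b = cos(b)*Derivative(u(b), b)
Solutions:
 u(b) = C1 + Integral(b/cos(b), b)


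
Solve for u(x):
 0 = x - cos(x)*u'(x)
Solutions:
 u(x) = C1 + Integral(x/cos(x), x)


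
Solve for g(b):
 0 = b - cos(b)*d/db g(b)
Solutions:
 g(b) = C1 + Integral(b/cos(b), b)


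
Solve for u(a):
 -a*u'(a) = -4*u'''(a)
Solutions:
 u(a) = C1 + Integral(C2*airyai(2^(1/3)*a/2) + C3*airybi(2^(1/3)*a/2), a)


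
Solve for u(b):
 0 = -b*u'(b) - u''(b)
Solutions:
 u(b) = C1 + C2*erf(sqrt(2)*b/2)


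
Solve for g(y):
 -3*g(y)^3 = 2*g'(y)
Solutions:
 g(y) = -sqrt(-1/(C1 - 3*y))
 g(y) = sqrt(-1/(C1 - 3*y))


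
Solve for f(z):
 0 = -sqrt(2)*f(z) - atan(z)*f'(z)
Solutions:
 f(z) = C1*exp(-sqrt(2)*Integral(1/atan(z), z))
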